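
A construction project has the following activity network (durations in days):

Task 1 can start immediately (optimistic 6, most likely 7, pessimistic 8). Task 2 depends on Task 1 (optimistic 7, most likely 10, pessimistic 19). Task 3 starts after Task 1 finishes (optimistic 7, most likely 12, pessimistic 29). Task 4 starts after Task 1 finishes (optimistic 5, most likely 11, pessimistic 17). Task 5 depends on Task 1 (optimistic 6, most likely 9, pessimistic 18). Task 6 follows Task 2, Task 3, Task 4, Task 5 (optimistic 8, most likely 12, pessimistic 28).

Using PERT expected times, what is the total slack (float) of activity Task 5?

te_Task 1 = (6 + 4·7 + 8)/6 = 42/6 = 7
te_Task 2 = (7 + 4·10 + 19)/6 = 66/6 = 11
te_Task 3 = (7 + 4·12 + 29)/6 = 84/6 = 14
te_Task 4 = (5 + 4·11 + 17)/6 = 66/6 = 11
te_Task 5 = (6 + 4·9 + 18)/6 = 60/6 = 10
te_Task 6 = (8 + 4·12 + 28)/6 = 84/6 = 14

Forward pass:
ES_Task 1 = 0; EF_Task 1 = 7
ES_Task 2 = 7; EF_Task 2 = 7+11 = 18
ES_Task 3 = 7; EF_Task 3 = 7+14 = 21
ES_Task 4 = 7; EF_Task 4 = 7+11 = 18
ES_Task 5 = 7; EF_Task 5 = 7+10 = 17
ES_Task 6 = max(EF_Task 2=18, EF_Task 3=21, EF_Task 4=18, EF_Task 5=17) = 21; EF_Task 6 = 21+14 = 35
Expected project duration μ = 35 days. Critical path: Task 1 → Task 3 → Task 6.

Backward pass:
LF_Task 6 = 35; LS_Task 6 = 35−14 = 21
LF_Task 5 = LS_Task 6 = 21; LS_Task 5 = 21−10 = 11
LF_Task 4 = LS_Task 6 = 21; LS_Task 4 = 21−11 = 10
LF_Task 3 = LS_Task 6 = 21; LS_Task 3 = 21−14 = 7
LF_Task 2 = LS_Task 6 = 21; LS_Task 2 = 21−11 = 10
LF_Task 1 = min(LS_Task 2=10, LS_Task 3=7, LS_Task 4=10, LS_Task 5=11) = 7; LS_Task 1 = 7−7 = 0
Slack_Task 5 = LS_Task 5 − ES_Task 5 = 11 − 7 = 4

4 days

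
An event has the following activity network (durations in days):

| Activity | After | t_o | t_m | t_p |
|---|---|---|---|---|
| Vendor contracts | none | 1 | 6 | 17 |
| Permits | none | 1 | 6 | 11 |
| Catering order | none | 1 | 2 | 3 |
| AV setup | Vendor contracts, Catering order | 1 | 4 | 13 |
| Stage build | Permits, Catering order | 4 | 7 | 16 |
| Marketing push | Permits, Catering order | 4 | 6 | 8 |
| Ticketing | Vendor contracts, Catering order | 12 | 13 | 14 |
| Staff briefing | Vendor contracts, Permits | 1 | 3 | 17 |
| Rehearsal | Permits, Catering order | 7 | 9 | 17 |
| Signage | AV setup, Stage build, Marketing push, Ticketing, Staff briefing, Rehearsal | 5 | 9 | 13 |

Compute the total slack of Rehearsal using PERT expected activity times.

4 days

te_Vendor contracts = (1 + 4·6 + 17)/6 = 42/6 = 7
te_Permits = (1 + 4·6 + 11)/6 = 36/6 = 6
te_Catering order = (1 + 4·2 + 3)/6 = 12/6 = 2
te_AV setup = (1 + 4·4 + 13)/6 = 30/6 = 5
te_Stage build = (4 + 4·7 + 16)/6 = 48/6 = 8
te_Marketing push = (4 + 4·6 + 8)/6 = 36/6 = 6
te_Ticketing = (12 + 4·13 + 14)/6 = 78/6 = 13
te_Staff briefing = (1 + 4·3 + 17)/6 = 30/6 = 5
te_Rehearsal = (7 + 4·9 + 17)/6 = 60/6 = 10
te_Signage = (5 + 4·9 + 13)/6 = 54/6 = 9

Forward pass:
ES_Vendor contracts = 0; EF_Vendor contracts = 7
ES_Permits = 0; EF_Permits = 6
ES_Catering order = 0; EF_Catering order = 2
ES_AV setup = max(EF_Vendor contracts=7, EF_Catering order=2) = 7; EF_AV setup = 7+5 = 12
ES_Stage build = max(EF_Permits=6, EF_Catering order=2) = 6; EF_Stage build = 6+8 = 14
ES_Marketing push = max(EF_Permits=6, EF_Catering order=2) = 6; EF_Marketing push = 6+6 = 12
ES_Ticketing = max(EF_Vendor contracts=7, EF_Catering order=2) = 7; EF_Ticketing = 7+13 = 20
ES_Staff briefing = max(EF_Vendor contracts=7, EF_Permits=6) = 7; EF_Staff briefing = 7+5 = 12
ES_Rehearsal = max(EF_Permits=6, EF_Catering order=2) = 6; EF_Rehearsal = 6+10 = 16
ES_Signage = max(EF_AV setup=12, EF_Stage build=14, EF_Marketing push=12, EF_Ticketing=20, EF_Staff briefing=12, EF_Rehearsal=16) = 20; EF_Signage = 20+9 = 29
Expected project duration μ = 29 days. Critical path: Vendor contracts → Ticketing → Signage.

Backward pass:
LF_Signage = 29; LS_Signage = 29−9 = 20
LF_Rehearsal = LS_Signage = 20; LS_Rehearsal = 20−10 = 10
LF_Staff briefing = LS_Signage = 20; LS_Staff briefing = 20−5 = 15
LF_Ticketing = LS_Signage = 20; LS_Ticketing = 20−13 = 7
LF_Marketing push = LS_Signage = 20; LS_Marketing push = 20−6 = 14
LF_Stage build = LS_Signage = 20; LS_Stage build = 20−8 = 12
LF_AV setup = LS_Signage = 20; LS_AV setup = 20−5 = 15
LF_Catering order = min(LS_AV setup=15, LS_Stage build=12, LS_Marketing push=14, LS_Ticketing=7, LS_Rehearsal=10) = 7; LS_Catering order = 7−2 = 5
LF_Permits = min(LS_Stage build=12, LS_Marketing push=14, LS_Staff briefing=15, LS_Rehearsal=10) = 10; LS_Permits = 10−6 = 4
LF_Vendor contracts = min(LS_AV setup=15, LS_Ticketing=7, LS_Staff briefing=15) = 7; LS_Vendor contracts = 7−7 = 0
Slack_Rehearsal = LS_Rehearsal − ES_Rehearsal = 10 − 6 = 4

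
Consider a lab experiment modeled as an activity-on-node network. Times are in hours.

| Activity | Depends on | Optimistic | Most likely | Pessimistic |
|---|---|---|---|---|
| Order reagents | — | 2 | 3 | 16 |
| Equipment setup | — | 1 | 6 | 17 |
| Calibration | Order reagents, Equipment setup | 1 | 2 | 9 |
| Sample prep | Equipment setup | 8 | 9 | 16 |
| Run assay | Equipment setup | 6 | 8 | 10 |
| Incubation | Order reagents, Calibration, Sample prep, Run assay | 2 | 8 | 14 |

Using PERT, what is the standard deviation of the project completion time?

3.59 hours

te_Order reagents = (2 + 4·3 + 16)/6 = 30/6 = 5; σ²_Order reagents = ((16−2)/6)² = 5.444
te_Equipment setup = (1 + 4·6 + 17)/6 = 42/6 = 7; σ²_Equipment setup = ((17−1)/6)² = 7.111
te_Calibration = (1 + 4·2 + 9)/6 = 18/6 = 3; σ²_Calibration = ((9−1)/6)² = 1.778
te_Sample prep = (8 + 4·9 + 16)/6 = 60/6 = 10; σ²_Sample prep = ((16−8)/6)² = 1.778
te_Run assay = (6 + 4·8 + 10)/6 = 48/6 = 8; σ²_Run assay = ((10−6)/6)² = 0.444
te_Incubation = (2 + 4·8 + 14)/6 = 48/6 = 8; σ²_Incubation = ((14−2)/6)² = 4.000

Forward pass:
ES_Order reagents = 0; EF_Order reagents = 5
ES_Equipment setup = 0; EF_Equipment setup = 7
ES_Calibration = max(EF_Order reagents=5, EF_Equipment setup=7) = 7; EF_Calibration = 7+3 = 10
ES_Sample prep = 7; EF_Sample prep = 7+10 = 17
ES_Run assay = 7; EF_Run assay = 7+8 = 15
ES_Incubation = max(EF_Order reagents=5, EF_Calibration=10, EF_Sample prep=17, EF_Run assay=15) = 17; EF_Incubation = 17+8 = 25
Expected project duration μ = 25 hours. Critical path: Equipment setup → Sample prep → Incubation.

Variance along critical path = 7.111 + 1.778 + 4.000 = 12.889
σ = √12.889 = 3.590 hours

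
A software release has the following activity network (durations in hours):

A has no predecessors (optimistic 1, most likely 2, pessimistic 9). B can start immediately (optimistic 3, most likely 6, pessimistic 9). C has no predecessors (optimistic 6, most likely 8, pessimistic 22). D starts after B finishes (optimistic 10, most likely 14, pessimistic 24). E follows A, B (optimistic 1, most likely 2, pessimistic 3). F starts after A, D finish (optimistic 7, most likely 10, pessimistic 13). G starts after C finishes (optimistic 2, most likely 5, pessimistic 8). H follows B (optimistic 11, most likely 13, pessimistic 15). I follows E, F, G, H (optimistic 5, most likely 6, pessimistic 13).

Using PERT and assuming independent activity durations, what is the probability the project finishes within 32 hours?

0.024

te_A = (1 + 4·2 + 9)/6 = 18/6 = 3; σ²_A = ((9−1)/6)² = 1.778
te_B = (3 + 4·6 + 9)/6 = 36/6 = 6; σ²_B = ((9−3)/6)² = 1.000
te_C = (6 + 4·8 + 22)/6 = 60/6 = 10; σ²_C = ((22−6)/6)² = 7.111
te_D = (10 + 4·14 + 24)/6 = 90/6 = 15; σ²_D = ((24−10)/6)² = 5.444
te_E = (1 + 4·2 + 3)/6 = 12/6 = 2; σ²_E = ((3−1)/6)² = 0.111
te_F = (7 + 4·10 + 13)/6 = 60/6 = 10; σ²_F = ((13−7)/6)² = 1.000
te_G = (2 + 4·5 + 8)/6 = 30/6 = 5; σ²_G = ((8−2)/6)² = 1.000
te_H = (11 + 4·13 + 15)/6 = 78/6 = 13; σ²_H = ((15−11)/6)² = 0.444
te_I = (5 + 4·6 + 13)/6 = 42/6 = 7; σ²_I = ((13−5)/6)² = 1.778

Forward pass:
ES_A = 0; EF_A = 3
ES_B = 0; EF_B = 6
ES_C = 0; EF_C = 10
ES_D = 6; EF_D = 6+15 = 21
ES_E = max(EF_A=3, EF_B=6) = 6; EF_E = 6+2 = 8
ES_F = max(EF_A=3, EF_D=21) = 21; EF_F = 21+10 = 31
ES_G = 10; EF_G = 10+5 = 15
ES_H = 6; EF_H = 6+13 = 19
ES_I = max(EF_E=8, EF_F=31, EF_G=15, EF_H=19) = 31; EF_I = 31+7 = 38
Expected project duration μ = 38 hours. Critical path: B → D → F → I.

Variance along critical path = 1.000 + 5.444 + 1.000 + 1.778 = 9.222; σ = √9.222 = 3.037 hours.
Z = (32 − 38) / 3.037 = -1.976
P(T ≤ 32) = Φ(-1.976) ≈ 0.024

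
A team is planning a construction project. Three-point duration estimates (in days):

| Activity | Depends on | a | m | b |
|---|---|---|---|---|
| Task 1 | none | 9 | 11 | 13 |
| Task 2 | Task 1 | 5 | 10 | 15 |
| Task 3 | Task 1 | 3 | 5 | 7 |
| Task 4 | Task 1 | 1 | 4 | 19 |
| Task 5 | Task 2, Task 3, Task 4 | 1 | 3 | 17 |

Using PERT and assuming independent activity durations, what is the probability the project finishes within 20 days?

te_Task 1 = (9 + 4·11 + 13)/6 = 66/6 = 11; σ²_Task 1 = ((13−9)/6)² = 0.444
te_Task 2 = (5 + 4·10 + 15)/6 = 60/6 = 10; σ²_Task 2 = ((15−5)/6)² = 2.778
te_Task 3 = (3 + 4·5 + 7)/6 = 30/6 = 5; σ²_Task 3 = ((7−3)/6)² = 0.444
te_Task 4 = (1 + 4·4 + 19)/6 = 36/6 = 6; σ²_Task 4 = ((19−1)/6)² = 9.000
te_Task 5 = (1 + 4·3 + 17)/6 = 30/6 = 5; σ²_Task 5 = ((17−1)/6)² = 7.111

Forward pass:
ES_Task 1 = 0; EF_Task 1 = 11
ES_Task 2 = 11; EF_Task 2 = 11+10 = 21
ES_Task 3 = 11; EF_Task 3 = 11+5 = 16
ES_Task 4 = 11; EF_Task 4 = 11+6 = 17
ES_Task 5 = max(EF_Task 2=21, EF_Task 3=16, EF_Task 4=17) = 21; EF_Task 5 = 21+5 = 26
Expected project duration μ = 26 days. Critical path: Task 1 → Task 2 → Task 5.

Variance along critical path = 0.444 + 2.778 + 7.111 = 10.333; σ = √10.333 = 3.215 days.
Z = (20 − 26) / 3.215 = -1.867
P(T ≤ 20) = Φ(-1.867) ≈ 0.031

0.031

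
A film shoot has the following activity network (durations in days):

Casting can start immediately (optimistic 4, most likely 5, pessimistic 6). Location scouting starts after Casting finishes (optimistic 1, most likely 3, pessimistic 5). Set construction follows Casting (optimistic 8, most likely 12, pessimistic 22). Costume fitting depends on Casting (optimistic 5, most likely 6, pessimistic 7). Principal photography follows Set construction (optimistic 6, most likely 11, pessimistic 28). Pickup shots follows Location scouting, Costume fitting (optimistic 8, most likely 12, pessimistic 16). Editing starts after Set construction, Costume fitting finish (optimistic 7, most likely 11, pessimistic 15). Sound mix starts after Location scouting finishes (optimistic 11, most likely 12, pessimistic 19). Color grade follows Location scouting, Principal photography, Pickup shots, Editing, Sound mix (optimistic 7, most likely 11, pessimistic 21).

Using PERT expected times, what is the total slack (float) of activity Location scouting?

te_Casting = (4 + 4·5 + 6)/6 = 30/6 = 5
te_Location scouting = (1 + 4·3 + 5)/6 = 18/6 = 3
te_Set construction = (8 + 4·12 + 22)/6 = 78/6 = 13
te_Costume fitting = (5 + 4·6 + 7)/6 = 36/6 = 6
te_Principal photography = (6 + 4·11 + 28)/6 = 78/6 = 13
te_Pickup shots = (8 + 4·12 + 16)/6 = 72/6 = 12
te_Editing = (7 + 4·11 + 15)/6 = 66/6 = 11
te_Sound mix = (11 + 4·12 + 19)/6 = 78/6 = 13
te_Color grade = (7 + 4·11 + 21)/6 = 72/6 = 12

Forward pass:
ES_Casting = 0; EF_Casting = 5
ES_Location scouting = 5; EF_Location scouting = 5+3 = 8
ES_Set construction = 5; EF_Set construction = 5+13 = 18
ES_Costume fitting = 5; EF_Costume fitting = 5+6 = 11
ES_Principal photography = 18; EF_Principal photography = 18+13 = 31
ES_Pickup shots = max(EF_Location scouting=8, EF_Costume fitting=11) = 11; EF_Pickup shots = 11+12 = 23
ES_Editing = max(EF_Set construction=18, EF_Costume fitting=11) = 18; EF_Editing = 18+11 = 29
ES_Sound mix = 8; EF_Sound mix = 8+13 = 21
ES_Color grade = max(EF_Location scouting=8, EF_Principal photography=31, EF_Pickup shots=23, EF_Editing=29, EF_Sound mix=21) = 31; EF_Color grade = 31+12 = 43
Expected project duration μ = 43 days. Critical path: Casting → Set construction → Principal photography → Color grade.

Backward pass:
LF_Color grade = 43; LS_Color grade = 43−12 = 31
LF_Sound mix = LS_Color grade = 31; LS_Sound mix = 31−13 = 18
LF_Editing = LS_Color grade = 31; LS_Editing = 31−11 = 20
LF_Pickup shots = LS_Color grade = 31; LS_Pickup shots = 31−12 = 19
LF_Principal photography = LS_Color grade = 31; LS_Principal photography = 31−13 = 18
LF_Costume fitting = min(LS_Pickup shots=19, LS_Editing=20) = 19; LS_Costume fitting = 19−6 = 13
LF_Set construction = min(LS_Principal photography=18, LS_Editing=20) = 18; LS_Set construction = 18−13 = 5
LF_Location scouting = min(LS_Pickup shots=19, LS_Sound mix=18, LS_Color grade=31) = 18; LS_Location scouting = 18−3 = 15
LF_Casting = min(LS_Location scouting=15, LS_Set construction=5, LS_Costume fitting=13) = 5; LS_Casting = 5−5 = 0
Slack_Location scouting = LS_Location scouting − ES_Location scouting = 15 − 5 = 10

10 days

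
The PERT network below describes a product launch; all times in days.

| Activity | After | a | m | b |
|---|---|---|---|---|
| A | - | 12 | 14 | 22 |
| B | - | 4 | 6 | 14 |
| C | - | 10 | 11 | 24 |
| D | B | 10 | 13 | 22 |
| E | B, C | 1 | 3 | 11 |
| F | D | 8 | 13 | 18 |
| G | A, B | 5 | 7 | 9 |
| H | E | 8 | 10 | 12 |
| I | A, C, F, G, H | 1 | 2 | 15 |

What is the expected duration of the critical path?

te_A = (12 + 4·14 + 22)/6 = 90/6 = 15
te_B = (4 + 4·6 + 14)/6 = 42/6 = 7
te_C = (10 + 4·11 + 24)/6 = 78/6 = 13
te_D = (10 + 4·13 + 22)/6 = 84/6 = 14
te_E = (1 + 4·3 + 11)/6 = 24/6 = 4
te_F = (8 + 4·13 + 18)/6 = 78/6 = 13
te_G = (5 + 4·7 + 9)/6 = 42/6 = 7
te_H = (8 + 4·10 + 12)/6 = 60/6 = 10
te_I = (1 + 4·2 + 15)/6 = 24/6 = 4

Forward pass:
ES_A = 0; EF_A = 15
ES_B = 0; EF_B = 7
ES_C = 0; EF_C = 13
ES_D = 7; EF_D = 7+14 = 21
ES_E = max(EF_B=7, EF_C=13) = 13; EF_E = 13+4 = 17
ES_F = 21; EF_F = 21+13 = 34
ES_G = max(EF_A=15, EF_B=7) = 15; EF_G = 15+7 = 22
ES_H = 17; EF_H = 17+10 = 27
ES_I = max(EF_A=15, EF_C=13, EF_F=34, EF_G=22, EF_H=27) = 34; EF_I = 34+4 = 38
Expected project duration μ = 38 days. Critical path: B → D → F → I.

38 days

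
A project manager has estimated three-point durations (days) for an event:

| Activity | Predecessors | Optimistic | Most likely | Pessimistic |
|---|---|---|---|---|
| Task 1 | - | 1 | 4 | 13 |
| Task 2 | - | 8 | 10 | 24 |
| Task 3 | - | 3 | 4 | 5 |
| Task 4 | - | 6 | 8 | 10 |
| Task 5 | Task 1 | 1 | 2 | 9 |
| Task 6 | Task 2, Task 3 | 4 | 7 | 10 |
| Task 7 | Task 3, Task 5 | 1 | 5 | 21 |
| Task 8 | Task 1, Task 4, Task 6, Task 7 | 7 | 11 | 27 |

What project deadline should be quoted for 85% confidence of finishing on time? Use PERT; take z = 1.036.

36.5 days

te_Task 1 = (1 + 4·4 + 13)/6 = 30/6 = 5; σ²_Task 1 = ((13−1)/6)² = 4.000
te_Task 2 = (8 + 4·10 + 24)/6 = 72/6 = 12; σ²_Task 2 = ((24−8)/6)² = 7.111
te_Task 3 = (3 + 4·4 + 5)/6 = 24/6 = 4; σ²_Task 3 = ((5−3)/6)² = 0.111
te_Task 4 = (6 + 4·8 + 10)/6 = 48/6 = 8; σ²_Task 4 = ((10−6)/6)² = 0.444
te_Task 5 = (1 + 4·2 + 9)/6 = 18/6 = 3; σ²_Task 5 = ((9−1)/6)² = 1.778
te_Task 6 = (4 + 4·7 + 10)/6 = 42/6 = 7; σ²_Task 6 = ((10−4)/6)² = 1.000
te_Task 7 = (1 + 4·5 + 21)/6 = 42/6 = 7; σ²_Task 7 = ((21−1)/6)² = 11.111
te_Task 8 = (7 + 4·11 + 27)/6 = 78/6 = 13; σ²_Task 8 = ((27−7)/6)² = 11.111

Forward pass:
ES_Task 1 = 0; EF_Task 1 = 5
ES_Task 2 = 0; EF_Task 2 = 12
ES_Task 3 = 0; EF_Task 3 = 4
ES_Task 4 = 0; EF_Task 4 = 8
ES_Task 5 = 5; EF_Task 5 = 5+3 = 8
ES_Task 6 = max(EF_Task 2=12, EF_Task 3=4) = 12; EF_Task 6 = 12+7 = 19
ES_Task 7 = max(EF_Task 3=4, EF_Task 5=8) = 8; EF_Task 7 = 8+7 = 15
ES_Task 8 = max(EF_Task 1=5, EF_Task 4=8, EF_Task 6=19, EF_Task 7=15) = 19; EF_Task 8 = 19+13 = 32
Expected project duration μ = 32 days. Critical path: Task 2 → Task 6 → Task 8.

Variance along critical path = 7.111 + 1.000 + 11.111 = 19.222; σ = 4.384 days.
D = μ + z·σ = 32 + 1.036·4.384 = 36.5 days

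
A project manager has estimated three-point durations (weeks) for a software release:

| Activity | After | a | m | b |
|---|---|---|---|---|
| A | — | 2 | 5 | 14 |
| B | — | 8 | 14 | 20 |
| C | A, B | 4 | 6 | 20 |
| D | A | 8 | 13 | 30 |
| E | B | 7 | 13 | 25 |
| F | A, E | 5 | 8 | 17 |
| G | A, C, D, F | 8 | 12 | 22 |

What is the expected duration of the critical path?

te_A = (2 + 4·5 + 14)/6 = 36/6 = 6
te_B = (8 + 4·14 + 20)/6 = 84/6 = 14
te_C = (4 + 4·6 + 20)/6 = 48/6 = 8
te_D = (8 + 4·13 + 30)/6 = 90/6 = 15
te_E = (7 + 4·13 + 25)/6 = 84/6 = 14
te_F = (5 + 4·8 + 17)/6 = 54/6 = 9
te_G = (8 + 4·12 + 22)/6 = 78/6 = 13

Forward pass:
ES_A = 0; EF_A = 6
ES_B = 0; EF_B = 14
ES_C = max(EF_A=6, EF_B=14) = 14; EF_C = 14+8 = 22
ES_D = 6; EF_D = 6+15 = 21
ES_E = 14; EF_E = 14+14 = 28
ES_F = max(EF_A=6, EF_E=28) = 28; EF_F = 28+9 = 37
ES_G = max(EF_A=6, EF_C=22, EF_D=21, EF_F=37) = 37; EF_G = 37+13 = 50
Expected project duration μ = 50 weeks. Critical path: B → E → F → G.

50 weeks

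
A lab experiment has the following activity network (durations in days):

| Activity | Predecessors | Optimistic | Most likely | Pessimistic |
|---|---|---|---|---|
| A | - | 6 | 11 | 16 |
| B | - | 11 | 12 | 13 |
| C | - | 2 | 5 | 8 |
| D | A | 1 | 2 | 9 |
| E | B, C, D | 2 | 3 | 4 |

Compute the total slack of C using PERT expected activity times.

9 days

te_A = (6 + 4·11 + 16)/6 = 66/6 = 11
te_B = (11 + 4·12 + 13)/6 = 72/6 = 12
te_C = (2 + 4·5 + 8)/6 = 30/6 = 5
te_D = (1 + 4·2 + 9)/6 = 18/6 = 3
te_E = (2 + 4·3 + 4)/6 = 18/6 = 3

Forward pass:
ES_A = 0; EF_A = 11
ES_B = 0; EF_B = 12
ES_C = 0; EF_C = 5
ES_D = 11; EF_D = 11+3 = 14
ES_E = max(EF_B=12, EF_C=5, EF_D=14) = 14; EF_E = 14+3 = 17
Expected project duration μ = 17 days. Critical path: A → D → E.

Backward pass:
LF_E = 17; LS_E = 17−3 = 14
LF_D = LS_E = 14; LS_D = 14−3 = 11
LF_C = LS_E = 14; LS_C = 14−5 = 9
LF_B = LS_E = 14; LS_B = 14−12 = 2
LF_A = LS_D = 11; LS_A = 11−11 = 0
Slack_C = LS_C − ES_C = 9 − 0 = 9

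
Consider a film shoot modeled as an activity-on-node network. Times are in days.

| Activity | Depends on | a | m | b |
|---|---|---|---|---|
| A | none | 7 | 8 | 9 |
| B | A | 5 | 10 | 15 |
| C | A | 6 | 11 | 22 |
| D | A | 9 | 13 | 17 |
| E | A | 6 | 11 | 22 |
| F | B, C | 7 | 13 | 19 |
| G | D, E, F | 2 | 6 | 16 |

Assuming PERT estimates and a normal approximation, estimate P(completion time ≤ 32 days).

te_A = (7 + 4·8 + 9)/6 = 48/6 = 8; σ²_A = ((9−7)/6)² = 0.111
te_B = (5 + 4·10 + 15)/6 = 60/6 = 10; σ²_B = ((15−5)/6)² = 2.778
te_C = (6 + 4·11 + 22)/6 = 72/6 = 12; σ²_C = ((22−6)/6)² = 7.111
te_D = (9 + 4·13 + 17)/6 = 78/6 = 13; σ²_D = ((17−9)/6)² = 1.778
te_E = (6 + 4·11 + 22)/6 = 72/6 = 12; σ²_E = ((22−6)/6)² = 7.111
te_F = (7 + 4·13 + 19)/6 = 78/6 = 13; σ²_F = ((19−7)/6)² = 4.000
te_G = (2 + 4·6 + 16)/6 = 42/6 = 7; σ²_G = ((16−2)/6)² = 5.444

Forward pass:
ES_A = 0; EF_A = 8
ES_B = 8; EF_B = 8+10 = 18
ES_C = 8; EF_C = 8+12 = 20
ES_D = 8; EF_D = 8+13 = 21
ES_E = 8; EF_E = 8+12 = 20
ES_F = max(EF_B=18, EF_C=20) = 20; EF_F = 20+13 = 33
ES_G = max(EF_D=21, EF_E=20, EF_F=33) = 33; EF_G = 33+7 = 40
Expected project duration μ = 40 days. Critical path: A → C → F → G.

Variance along critical path = 0.111 + 7.111 + 4.000 + 5.444 = 16.667; σ = √16.667 = 4.082 days.
Z = (32 − 40) / 4.082 = -1.960
P(T ≤ 32) = Φ(-1.960) ≈ 0.025

0.025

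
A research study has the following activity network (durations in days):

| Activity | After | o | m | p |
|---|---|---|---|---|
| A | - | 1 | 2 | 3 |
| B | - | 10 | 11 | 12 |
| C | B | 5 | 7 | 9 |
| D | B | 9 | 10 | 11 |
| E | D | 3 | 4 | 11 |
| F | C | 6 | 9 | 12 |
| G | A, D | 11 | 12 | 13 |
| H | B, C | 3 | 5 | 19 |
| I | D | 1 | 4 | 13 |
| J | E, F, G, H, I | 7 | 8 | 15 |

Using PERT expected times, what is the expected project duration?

te_A = (1 + 4·2 + 3)/6 = 12/6 = 2
te_B = (10 + 4·11 + 12)/6 = 66/6 = 11
te_C = (5 + 4·7 + 9)/6 = 42/6 = 7
te_D = (9 + 4·10 + 11)/6 = 60/6 = 10
te_E = (3 + 4·4 + 11)/6 = 30/6 = 5
te_F = (6 + 4·9 + 12)/6 = 54/6 = 9
te_G = (11 + 4·12 + 13)/6 = 72/6 = 12
te_H = (3 + 4·5 + 19)/6 = 42/6 = 7
te_I = (1 + 4·4 + 13)/6 = 30/6 = 5
te_J = (7 + 4·8 + 15)/6 = 54/6 = 9

Forward pass:
ES_A = 0; EF_A = 2
ES_B = 0; EF_B = 11
ES_C = 11; EF_C = 11+7 = 18
ES_D = 11; EF_D = 11+10 = 21
ES_E = 21; EF_E = 21+5 = 26
ES_F = 18; EF_F = 18+9 = 27
ES_G = max(EF_A=2, EF_D=21) = 21; EF_G = 21+12 = 33
ES_H = max(EF_B=11, EF_C=18) = 18; EF_H = 18+7 = 25
ES_I = 21; EF_I = 21+5 = 26
ES_J = max(EF_E=26, EF_F=27, EF_G=33, EF_H=25, EF_I=26) = 33; EF_J = 33+9 = 42
Expected project duration μ = 42 days. Critical path: B → D → G → J.

42 days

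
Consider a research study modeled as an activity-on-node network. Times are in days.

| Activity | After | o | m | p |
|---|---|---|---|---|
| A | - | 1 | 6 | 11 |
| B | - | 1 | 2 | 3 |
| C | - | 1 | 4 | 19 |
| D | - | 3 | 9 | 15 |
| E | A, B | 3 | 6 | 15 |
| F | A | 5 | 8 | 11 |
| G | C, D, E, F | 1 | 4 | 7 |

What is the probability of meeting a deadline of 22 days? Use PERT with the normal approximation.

te_A = (1 + 4·6 + 11)/6 = 36/6 = 6; σ²_A = ((11−1)/6)² = 2.778
te_B = (1 + 4·2 + 3)/6 = 12/6 = 2; σ²_B = ((3−1)/6)² = 0.111
te_C = (1 + 4·4 + 19)/6 = 36/6 = 6; σ²_C = ((19−1)/6)² = 9.000
te_D = (3 + 4·9 + 15)/6 = 54/6 = 9; σ²_D = ((15−3)/6)² = 4.000
te_E = (3 + 4·6 + 15)/6 = 42/6 = 7; σ²_E = ((15−3)/6)² = 4.000
te_F = (5 + 4·8 + 11)/6 = 48/6 = 8; σ²_F = ((11−5)/6)² = 1.000
te_G = (1 + 4·4 + 7)/6 = 24/6 = 4; σ²_G = ((7−1)/6)² = 1.000

Forward pass:
ES_A = 0; EF_A = 6
ES_B = 0; EF_B = 2
ES_C = 0; EF_C = 6
ES_D = 0; EF_D = 9
ES_E = max(EF_A=6, EF_B=2) = 6; EF_E = 6+7 = 13
ES_F = 6; EF_F = 6+8 = 14
ES_G = max(EF_C=6, EF_D=9, EF_E=13, EF_F=14) = 14; EF_G = 14+4 = 18
Expected project duration μ = 18 days. Critical path: A → F → G.

Variance along critical path = 2.778 + 1.000 + 1.000 = 4.778; σ = √4.778 = 2.186 days.
Z = (22 − 18) / 2.186 = 1.830
P(T ≤ 22) = Φ(1.830) ≈ 0.966

0.966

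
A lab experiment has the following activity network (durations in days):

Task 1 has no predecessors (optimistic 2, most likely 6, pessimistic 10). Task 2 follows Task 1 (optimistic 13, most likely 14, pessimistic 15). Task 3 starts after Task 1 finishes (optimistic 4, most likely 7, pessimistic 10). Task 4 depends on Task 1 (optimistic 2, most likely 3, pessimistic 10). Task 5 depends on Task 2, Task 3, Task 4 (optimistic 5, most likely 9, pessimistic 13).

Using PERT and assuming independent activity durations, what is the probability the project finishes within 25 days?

te_Task 1 = (2 + 4·6 + 10)/6 = 36/6 = 6; σ²_Task 1 = ((10−2)/6)² = 1.778
te_Task 2 = (13 + 4·14 + 15)/6 = 84/6 = 14; σ²_Task 2 = ((15−13)/6)² = 0.111
te_Task 3 = (4 + 4·7 + 10)/6 = 42/6 = 7; σ²_Task 3 = ((10−4)/6)² = 1.000
te_Task 4 = (2 + 4·3 + 10)/6 = 24/6 = 4; σ²_Task 4 = ((10−2)/6)² = 1.778
te_Task 5 = (5 + 4·9 + 13)/6 = 54/6 = 9; σ²_Task 5 = ((13−5)/6)² = 1.778

Forward pass:
ES_Task 1 = 0; EF_Task 1 = 6
ES_Task 2 = 6; EF_Task 2 = 6+14 = 20
ES_Task 3 = 6; EF_Task 3 = 6+7 = 13
ES_Task 4 = 6; EF_Task 4 = 6+4 = 10
ES_Task 5 = max(EF_Task 2=20, EF_Task 3=13, EF_Task 4=10) = 20; EF_Task 5 = 20+9 = 29
Expected project duration μ = 29 days. Critical path: Task 1 → Task 2 → Task 5.

Variance along critical path = 1.778 + 0.111 + 1.778 = 3.667; σ = √3.667 = 1.915 days.
Z = (25 − 29) / 1.915 = -2.089
P(T ≤ 25) = Φ(-2.089) ≈ 0.018

0.018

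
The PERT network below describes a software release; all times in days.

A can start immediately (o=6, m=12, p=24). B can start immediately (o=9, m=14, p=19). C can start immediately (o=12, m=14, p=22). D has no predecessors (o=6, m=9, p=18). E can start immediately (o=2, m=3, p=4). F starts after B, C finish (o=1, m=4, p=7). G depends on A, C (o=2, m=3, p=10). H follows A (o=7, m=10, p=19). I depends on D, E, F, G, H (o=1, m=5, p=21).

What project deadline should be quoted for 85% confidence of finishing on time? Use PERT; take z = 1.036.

te_A = (6 + 4·12 + 24)/6 = 78/6 = 13; σ²_A = ((24−6)/6)² = 9.000
te_B = (9 + 4·14 + 19)/6 = 84/6 = 14; σ²_B = ((19−9)/6)² = 2.778
te_C = (12 + 4·14 + 22)/6 = 90/6 = 15; σ²_C = ((22−12)/6)² = 2.778
te_D = (6 + 4·9 + 18)/6 = 60/6 = 10; σ²_D = ((18−6)/6)² = 4.000
te_E = (2 + 4·3 + 4)/6 = 18/6 = 3; σ²_E = ((4−2)/6)² = 0.111
te_F = (1 + 4·4 + 7)/6 = 24/6 = 4; σ²_F = ((7−1)/6)² = 1.000
te_G = (2 + 4·3 + 10)/6 = 24/6 = 4; σ²_G = ((10−2)/6)² = 1.778
te_H = (7 + 4·10 + 19)/6 = 66/6 = 11; σ²_H = ((19−7)/6)² = 4.000
te_I = (1 + 4·5 + 21)/6 = 42/6 = 7; σ²_I = ((21−1)/6)² = 11.111

Forward pass:
ES_A = 0; EF_A = 13
ES_B = 0; EF_B = 14
ES_C = 0; EF_C = 15
ES_D = 0; EF_D = 10
ES_E = 0; EF_E = 3
ES_F = max(EF_B=14, EF_C=15) = 15; EF_F = 15+4 = 19
ES_G = max(EF_A=13, EF_C=15) = 15; EF_G = 15+4 = 19
ES_H = 13; EF_H = 13+11 = 24
ES_I = max(EF_D=10, EF_E=3, EF_F=19, EF_G=19, EF_H=24) = 24; EF_I = 24+7 = 31
Expected project duration μ = 31 days. Critical path: A → H → I.

Variance along critical path = 9.000 + 4.000 + 11.111 = 24.111; σ = 4.910 days.
D = μ + z·σ = 31 + 1.036·4.910 = 36.1 days

36.1 days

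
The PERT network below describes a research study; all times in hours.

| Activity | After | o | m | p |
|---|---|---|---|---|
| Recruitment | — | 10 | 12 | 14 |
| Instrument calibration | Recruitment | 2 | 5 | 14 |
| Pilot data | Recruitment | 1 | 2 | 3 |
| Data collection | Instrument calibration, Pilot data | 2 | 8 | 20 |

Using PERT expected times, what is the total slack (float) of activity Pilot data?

te_Recruitment = (10 + 4·12 + 14)/6 = 72/6 = 12
te_Instrument calibration = (2 + 4·5 + 14)/6 = 36/6 = 6
te_Pilot data = (1 + 4·2 + 3)/6 = 12/6 = 2
te_Data collection = (2 + 4·8 + 20)/6 = 54/6 = 9

Forward pass:
ES_Recruitment = 0; EF_Recruitment = 12
ES_Instrument calibration = 12; EF_Instrument calibration = 12+6 = 18
ES_Pilot data = 12; EF_Pilot data = 12+2 = 14
ES_Data collection = max(EF_Instrument calibration=18, EF_Pilot data=14) = 18; EF_Data collection = 18+9 = 27
Expected project duration μ = 27 hours. Critical path: Recruitment → Instrument calibration → Data collection.

Backward pass:
LF_Data collection = 27; LS_Data collection = 27−9 = 18
LF_Pilot data = LS_Data collection = 18; LS_Pilot data = 18−2 = 16
LF_Instrument calibration = LS_Data collection = 18; LS_Instrument calibration = 18−6 = 12
LF_Recruitment = min(LS_Instrument calibration=12, LS_Pilot data=16) = 12; LS_Recruitment = 12−12 = 0
Slack_Pilot data = LS_Pilot data − ES_Pilot data = 16 − 12 = 4

4 hours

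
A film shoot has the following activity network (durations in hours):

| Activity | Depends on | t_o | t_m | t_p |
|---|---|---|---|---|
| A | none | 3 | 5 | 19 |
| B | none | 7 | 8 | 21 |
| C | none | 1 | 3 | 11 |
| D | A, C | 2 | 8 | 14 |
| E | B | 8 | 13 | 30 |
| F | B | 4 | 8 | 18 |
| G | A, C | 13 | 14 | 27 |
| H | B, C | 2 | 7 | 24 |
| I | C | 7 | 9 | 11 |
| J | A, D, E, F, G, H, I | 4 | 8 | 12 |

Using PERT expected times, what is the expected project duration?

33 hours

te_A = (3 + 4·5 + 19)/6 = 42/6 = 7
te_B = (7 + 4·8 + 21)/6 = 60/6 = 10
te_C = (1 + 4·3 + 11)/6 = 24/6 = 4
te_D = (2 + 4·8 + 14)/6 = 48/6 = 8
te_E = (8 + 4·13 + 30)/6 = 90/6 = 15
te_F = (4 + 4·8 + 18)/6 = 54/6 = 9
te_G = (13 + 4·14 + 27)/6 = 96/6 = 16
te_H = (2 + 4·7 + 24)/6 = 54/6 = 9
te_I = (7 + 4·9 + 11)/6 = 54/6 = 9
te_J = (4 + 4·8 + 12)/6 = 48/6 = 8

Forward pass:
ES_A = 0; EF_A = 7
ES_B = 0; EF_B = 10
ES_C = 0; EF_C = 4
ES_D = max(EF_A=7, EF_C=4) = 7; EF_D = 7+8 = 15
ES_E = 10; EF_E = 10+15 = 25
ES_F = 10; EF_F = 10+9 = 19
ES_G = max(EF_A=7, EF_C=4) = 7; EF_G = 7+16 = 23
ES_H = max(EF_B=10, EF_C=4) = 10; EF_H = 10+9 = 19
ES_I = 4; EF_I = 4+9 = 13
ES_J = max(EF_A=7, EF_D=15, EF_E=25, EF_F=19, EF_G=23, EF_H=19, EF_I=13) = 25; EF_J = 25+8 = 33
Expected project duration μ = 33 hours. Critical path: B → E → J.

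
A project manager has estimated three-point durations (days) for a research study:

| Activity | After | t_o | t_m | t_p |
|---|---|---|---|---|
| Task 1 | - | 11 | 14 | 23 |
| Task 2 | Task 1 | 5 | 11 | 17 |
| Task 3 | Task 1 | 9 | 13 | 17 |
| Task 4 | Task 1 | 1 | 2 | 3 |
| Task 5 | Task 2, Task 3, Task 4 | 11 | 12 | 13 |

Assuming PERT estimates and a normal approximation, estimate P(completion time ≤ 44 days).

te_Task 1 = (11 + 4·14 + 23)/6 = 90/6 = 15; σ²_Task 1 = ((23−11)/6)² = 4.000
te_Task 2 = (5 + 4·11 + 17)/6 = 66/6 = 11; σ²_Task 2 = ((17−5)/6)² = 4.000
te_Task 3 = (9 + 4·13 + 17)/6 = 78/6 = 13; σ²_Task 3 = ((17−9)/6)² = 1.778
te_Task 4 = (1 + 4·2 + 3)/6 = 12/6 = 2; σ²_Task 4 = ((3−1)/6)² = 0.111
te_Task 5 = (11 + 4·12 + 13)/6 = 72/6 = 12; σ²_Task 5 = ((13−11)/6)² = 0.111

Forward pass:
ES_Task 1 = 0; EF_Task 1 = 15
ES_Task 2 = 15; EF_Task 2 = 15+11 = 26
ES_Task 3 = 15; EF_Task 3 = 15+13 = 28
ES_Task 4 = 15; EF_Task 4 = 15+2 = 17
ES_Task 5 = max(EF_Task 2=26, EF_Task 3=28, EF_Task 4=17) = 28; EF_Task 5 = 28+12 = 40
Expected project duration μ = 40 days. Critical path: Task 1 → Task 3 → Task 5.

Variance along critical path = 4.000 + 1.778 + 0.111 = 5.889; σ = √5.889 = 2.427 days.
Z = (44 − 40) / 2.427 = 1.648
P(T ≤ 44) = Φ(1.648) ≈ 0.950

0.950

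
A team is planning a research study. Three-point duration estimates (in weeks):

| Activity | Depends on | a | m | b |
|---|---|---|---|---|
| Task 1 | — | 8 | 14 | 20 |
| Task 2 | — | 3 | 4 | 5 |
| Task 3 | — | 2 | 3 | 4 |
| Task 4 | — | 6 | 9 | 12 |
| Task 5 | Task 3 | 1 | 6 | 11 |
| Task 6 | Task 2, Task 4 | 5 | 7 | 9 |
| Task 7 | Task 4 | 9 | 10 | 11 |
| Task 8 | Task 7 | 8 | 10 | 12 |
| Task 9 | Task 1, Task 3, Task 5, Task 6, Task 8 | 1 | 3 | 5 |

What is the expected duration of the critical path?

te_Task 1 = (8 + 4·14 + 20)/6 = 84/6 = 14
te_Task 2 = (3 + 4·4 + 5)/6 = 24/6 = 4
te_Task 3 = (2 + 4·3 + 4)/6 = 18/6 = 3
te_Task 4 = (6 + 4·9 + 12)/6 = 54/6 = 9
te_Task 5 = (1 + 4·6 + 11)/6 = 36/6 = 6
te_Task 6 = (5 + 4·7 + 9)/6 = 42/6 = 7
te_Task 7 = (9 + 4·10 + 11)/6 = 60/6 = 10
te_Task 8 = (8 + 4·10 + 12)/6 = 60/6 = 10
te_Task 9 = (1 + 4·3 + 5)/6 = 18/6 = 3

Forward pass:
ES_Task 1 = 0; EF_Task 1 = 14
ES_Task 2 = 0; EF_Task 2 = 4
ES_Task 3 = 0; EF_Task 3 = 3
ES_Task 4 = 0; EF_Task 4 = 9
ES_Task 5 = 3; EF_Task 5 = 3+6 = 9
ES_Task 6 = max(EF_Task 2=4, EF_Task 4=9) = 9; EF_Task 6 = 9+7 = 16
ES_Task 7 = 9; EF_Task 7 = 9+10 = 19
ES_Task 8 = 19; EF_Task 8 = 19+10 = 29
ES_Task 9 = max(EF_Task 1=14, EF_Task 3=3, EF_Task 5=9, EF_Task 6=16, EF_Task 8=29) = 29; EF_Task 9 = 29+3 = 32
Expected project duration μ = 32 weeks. Critical path: Task 4 → Task 7 → Task 8 → Task 9.

32 weeks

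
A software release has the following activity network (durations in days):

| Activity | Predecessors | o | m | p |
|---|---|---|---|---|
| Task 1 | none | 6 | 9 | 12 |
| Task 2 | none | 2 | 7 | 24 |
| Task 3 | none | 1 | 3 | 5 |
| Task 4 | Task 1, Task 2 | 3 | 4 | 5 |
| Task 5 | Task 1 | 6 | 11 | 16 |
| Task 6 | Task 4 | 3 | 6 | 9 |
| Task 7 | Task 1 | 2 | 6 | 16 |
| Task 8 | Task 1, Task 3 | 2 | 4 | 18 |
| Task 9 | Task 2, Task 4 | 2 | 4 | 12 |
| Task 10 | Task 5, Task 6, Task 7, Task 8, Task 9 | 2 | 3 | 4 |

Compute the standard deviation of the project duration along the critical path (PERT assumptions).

1.97 days

te_Task 1 = (6 + 4·9 + 12)/6 = 54/6 = 9; σ²_Task 1 = ((12−6)/6)² = 1.000
te_Task 2 = (2 + 4·7 + 24)/6 = 54/6 = 9; σ²_Task 2 = ((24−2)/6)² = 13.444
te_Task 3 = (1 + 4·3 + 5)/6 = 18/6 = 3; σ²_Task 3 = ((5−1)/6)² = 0.444
te_Task 4 = (3 + 4·4 + 5)/6 = 24/6 = 4; σ²_Task 4 = ((5−3)/6)² = 0.111
te_Task 5 = (6 + 4·11 + 16)/6 = 66/6 = 11; σ²_Task 5 = ((16−6)/6)² = 2.778
te_Task 6 = (3 + 4·6 + 9)/6 = 36/6 = 6; σ²_Task 6 = ((9−3)/6)² = 1.000
te_Task 7 = (2 + 4·6 + 16)/6 = 42/6 = 7; σ²_Task 7 = ((16−2)/6)² = 5.444
te_Task 8 = (2 + 4·4 + 18)/6 = 36/6 = 6; σ²_Task 8 = ((18−2)/6)² = 7.111
te_Task 9 = (2 + 4·4 + 12)/6 = 30/6 = 5; σ²_Task 9 = ((12−2)/6)² = 2.778
te_Task 10 = (2 + 4·3 + 4)/6 = 18/6 = 3; σ²_Task 10 = ((4−2)/6)² = 0.111

Forward pass:
ES_Task 1 = 0; EF_Task 1 = 9
ES_Task 2 = 0; EF_Task 2 = 9
ES_Task 3 = 0; EF_Task 3 = 3
ES_Task 4 = max(EF_Task 1=9, EF_Task 2=9) = 9; EF_Task 4 = 9+4 = 13
ES_Task 5 = 9; EF_Task 5 = 9+11 = 20
ES_Task 6 = 13; EF_Task 6 = 13+6 = 19
ES_Task 7 = 9; EF_Task 7 = 9+7 = 16
ES_Task 8 = max(EF_Task 1=9, EF_Task 3=3) = 9; EF_Task 8 = 9+6 = 15
ES_Task 9 = max(EF_Task 2=9, EF_Task 4=13) = 13; EF_Task 9 = 13+5 = 18
ES_Task 10 = max(EF_Task 5=20, EF_Task 6=19, EF_Task 7=16, EF_Task 8=15, EF_Task 9=18) = 20; EF_Task 10 = 20+3 = 23
Expected project duration μ = 23 days. Critical path: Task 1 → Task 5 → Task 10.

Variance along critical path = 1.000 + 2.778 + 0.111 = 3.889
σ = √3.889 = 1.972 days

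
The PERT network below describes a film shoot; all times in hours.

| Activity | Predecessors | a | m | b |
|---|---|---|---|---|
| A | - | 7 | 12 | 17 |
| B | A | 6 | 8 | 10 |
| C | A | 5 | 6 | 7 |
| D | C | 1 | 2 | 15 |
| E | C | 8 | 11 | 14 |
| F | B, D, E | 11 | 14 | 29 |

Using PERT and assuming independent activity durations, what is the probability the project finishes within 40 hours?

te_A = (7 + 4·12 + 17)/6 = 72/6 = 12; σ²_A = ((17−7)/6)² = 2.778
te_B = (6 + 4·8 + 10)/6 = 48/6 = 8; σ²_B = ((10−6)/6)² = 0.444
te_C = (5 + 4·6 + 7)/6 = 36/6 = 6; σ²_C = ((7−5)/6)² = 0.111
te_D = (1 + 4·2 + 15)/6 = 24/6 = 4; σ²_D = ((15−1)/6)² = 5.444
te_E = (8 + 4·11 + 14)/6 = 66/6 = 11; σ²_E = ((14−8)/6)² = 1.000
te_F = (11 + 4·14 + 29)/6 = 96/6 = 16; σ²_F = ((29−11)/6)² = 9.000

Forward pass:
ES_A = 0; EF_A = 12
ES_B = 12; EF_B = 12+8 = 20
ES_C = 12; EF_C = 12+6 = 18
ES_D = 18; EF_D = 18+4 = 22
ES_E = 18; EF_E = 18+11 = 29
ES_F = max(EF_B=20, EF_D=22, EF_E=29) = 29; EF_F = 29+16 = 45
Expected project duration μ = 45 hours. Critical path: A → C → E → F.

Variance along critical path = 2.778 + 0.111 + 1.000 + 9.000 = 12.889; σ = √12.889 = 3.590 hours.
Z = (40 − 45) / 3.590 = -1.393
P(T ≤ 40) = Φ(-1.393) ≈ 0.082

0.082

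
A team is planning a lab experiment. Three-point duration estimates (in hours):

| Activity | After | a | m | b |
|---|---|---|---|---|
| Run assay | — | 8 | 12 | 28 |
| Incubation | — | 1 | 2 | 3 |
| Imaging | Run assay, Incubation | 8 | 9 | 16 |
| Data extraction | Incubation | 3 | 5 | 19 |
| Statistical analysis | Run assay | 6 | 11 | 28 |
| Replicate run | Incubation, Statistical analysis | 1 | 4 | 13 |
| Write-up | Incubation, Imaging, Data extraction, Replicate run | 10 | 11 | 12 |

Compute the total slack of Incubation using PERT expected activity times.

te_Run assay = (8 + 4·12 + 28)/6 = 84/6 = 14
te_Incubation = (1 + 4·2 + 3)/6 = 12/6 = 2
te_Imaging = (8 + 4·9 + 16)/6 = 60/6 = 10
te_Data extraction = (3 + 4·5 + 19)/6 = 42/6 = 7
te_Statistical analysis = (6 + 4·11 + 28)/6 = 78/6 = 13
te_Replicate run = (1 + 4·4 + 13)/6 = 30/6 = 5
te_Write-up = (10 + 4·11 + 12)/6 = 66/6 = 11

Forward pass:
ES_Run assay = 0; EF_Run assay = 14
ES_Incubation = 0; EF_Incubation = 2
ES_Imaging = max(EF_Run assay=14, EF_Incubation=2) = 14; EF_Imaging = 14+10 = 24
ES_Data extraction = 2; EF_Data extraction = 2+7 = 9
ES_Statistical analysis = 14; EF_Statistical analysis = 14+13 = 27
ES_Replicate run = max(EF_Incubation=2, EF_Statistical analysis=27) = 27; EF_Replicate run = 27+5 = 32
ES_Write-up = max(EF_Incubation=2, EF_Imaging=24, EF_Data extraction=9, EF_Replicate run=32) = 32; EF_Write-up = 32+11 = 43
Expected project duration μ = 43 hours. Critical path: Run assay → Statistical analysis → Replicate run → Write-up.

Backward pass:
LF_Write-up = 43; LS_Write-up = 43−11 = 32
LF_Replicate run = LS_Write-up = 32; LS_Replicate run = 32−5 = 27
LF_Statistical analysis = LS_Replicate run = 27; LS_Statistical analysis = 27−13 = 14
LF_Data extraction = LS_Write-up = 32; LS_Data extraction = 32−7 = 25
LF_Imaging = LS_Write-up = 32; LS_Imaging = 32−10 = 22
LF_Incubation = min(LS_Imaging=22, LS_Data extraction=25, LS_Replicate run=27, LS_Write-up=32) = 22; LS_Incubation = 22−2 = 20
LF_Run assay = min(LS_Imaging=22, LS_Statistical analysis=14) = 14; LS_Run assay = 14−14 = 0
Slack_Incubation = LS_Incubation − ES_Incubation = 20 − 0 = 20

20 hours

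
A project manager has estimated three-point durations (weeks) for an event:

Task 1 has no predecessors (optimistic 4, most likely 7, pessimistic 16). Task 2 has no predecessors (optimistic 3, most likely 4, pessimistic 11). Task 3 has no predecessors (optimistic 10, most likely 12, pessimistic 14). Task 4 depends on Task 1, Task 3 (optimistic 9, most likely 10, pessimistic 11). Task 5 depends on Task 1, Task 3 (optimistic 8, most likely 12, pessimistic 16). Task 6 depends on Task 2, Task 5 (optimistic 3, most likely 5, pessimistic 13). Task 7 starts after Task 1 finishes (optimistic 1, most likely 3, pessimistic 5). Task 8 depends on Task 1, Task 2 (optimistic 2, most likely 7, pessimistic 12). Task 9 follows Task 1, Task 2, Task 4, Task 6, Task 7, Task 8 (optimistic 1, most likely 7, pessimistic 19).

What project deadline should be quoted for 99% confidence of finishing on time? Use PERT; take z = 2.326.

te_Task 1 = (4 + 4·7 + 16)/6 = 48/6 = 8; σ²_Task 1 = ((16−4)/6)² = 4.000
te_Task 2 = (3 + 4·4 + 11)/6 = 30/6 = 5; σ²_Task 2 = ((11−3)/6)² = 1.778
te_Task 3 = (10 + 4·12 + 14)/6 = 72/6 = 12; σ²_Task 3 = ((14−10)/6)² = 0.444
te_Task 4 = (9 + 4·10 + 11)/6 = 60/6 = 10; σ²_Task 4 = ((11−9)/6)² = 0.111
te_Task 5 = (8 + 4·12 + 16)/6 = 72/6 = 12; σ²_Task 5 = ((16−8)/6)² = 1.778
te_Task 6 = (3 + 4·5 + 13)/6 = 36/6 = 6; σ²_Task 6 = ((13−3)/6)² = 2.778
te_Task 7 = (1 + 4·3 + 5)/6 = 18/6 = 3; σ²_Task 7 = ((5−1)/6)² = 0.444
te_Task 8 = (2 + 4·7 + 12)/6 = 42/6 = 7; σ²_Task 8 = ((12−2)/6)² = 2.778
te_Task 9 = (1 + 4·7 + 19)/6 = 48/6 = 8; σ²_Task 9 = ((19−1)/6)² = 9.000

Forward pass:
ES_Task 1 = 0; EF_Task 1 = 8
ES_Task 2 = 0; EF_Task 2 = 5
ES_Task 3 = 0; EF_Task 3 = 12
ES_Task 4 = max(EF_Task 1=8, EF_Task 3=12) = 12; EF_Task 4 = 12+10 = 22
ES_Task 5 = max(EF_Task 1=8, EF_Task 3=12) = 12; EF_Task 5 = 12+12 = 24
ES_Task 6 = max(EF_Task 2=5, EF_Task 5=24) = 24; EF_Task 6 = 24+6 = 30
ES_Task 7 = 8; EF_Task 7 = 8+3 = 11
ES_Task 8 = max(EF_Task 1=8, EF_Task 2=5) = 8; EF_Task 8 = 8+7 = 15
ES_Task 9 = max(EF_Task 1=8, EF_Task 2=5, EF_Task 4=22, EF_Task 6=30, EF_Task 7=11, EF_Task 8=15) = 30; EF_Task 9 = 30+8 = 38
Expected project duration μ = 38 weeks. Critical path: Task 3 → Task 5 → Task 6 → Task 9.

Variance along critical path = 0.444 + 1.778 + 2.778 + 9.000 = 14.000; σ = 3.742 weeks.
D = μ + z·σ = 38 + 2.326·3.742 = 46.7 weeks

46.7 weeks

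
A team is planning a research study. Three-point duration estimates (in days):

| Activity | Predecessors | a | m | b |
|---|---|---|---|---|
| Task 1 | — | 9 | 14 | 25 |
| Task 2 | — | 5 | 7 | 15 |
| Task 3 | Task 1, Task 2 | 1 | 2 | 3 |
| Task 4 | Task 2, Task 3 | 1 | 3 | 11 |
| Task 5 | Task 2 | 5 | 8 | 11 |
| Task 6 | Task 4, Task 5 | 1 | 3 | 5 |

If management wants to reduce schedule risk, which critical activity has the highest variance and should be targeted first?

te_Task 1 = (9 + 4·14 + 25)/6 = 90/6 = 15; σ²_Task 1 = ((25−9)/6)² = 7.111
te_Task 2 = (5 + 4·7 + 15)/6 = 48/6 = 8; σ²_Task 2 = ((15−5)/6)² = 2.778
te_Task 3 = (1 + 4·2 + 3)/6 = 12/6 = 2; σ²_Task 3 = ((3−1)/6)² = 0.111
te_Task 4 = (1 + 4·3 + 11)/6 = 24/6 = 4; σ²_Task 4 = ((11−1)/6)² = 2.778
te_Task 5 = (5 + 4·8 + 11)/6 = 48/6 = 8; σ²_Task 5 = ((11−5)/6)² = 1.000
te_Task 6 = (1 + 4·3 + 5)/6 = 18/6 = 3; σ²_Task 6 = ((5−1)/6)² = 0.444

Forward pass:
ES_Task 1 = 0; EF_Task 1 = 15
ES_Task 2 = 0; EF_Task 2 = 8
ES_Task 3 = max(EF_Task 1=15, EF_Task 2=8) = 15; EF_Task 3 = 15+2 = 17
ES_Task 4 = max(EF_Task 2=8, EF_Task 3=17) = 17; EF_Task 4 = 17+4 = 21
ES_Task 5 = 8; EF_Task 5 = 8+8 = 16
ES_Task 6 = max(EF_Task 4=21, EF_Task 5=16) = 21; EF_Task 6 = 21+3 = 24
Expected project duration μ = 24 days. Critical path: Task 1 → Task 3 → Task 4 → Task 6.

Variances on critical path: σ²_Task 1=7.111, σ²_Task 3=0.111, σ²_Task 4=2.778, σ²_Task 6=0.444.
Largest is σ²_Task 1 = 7.111.

Task 1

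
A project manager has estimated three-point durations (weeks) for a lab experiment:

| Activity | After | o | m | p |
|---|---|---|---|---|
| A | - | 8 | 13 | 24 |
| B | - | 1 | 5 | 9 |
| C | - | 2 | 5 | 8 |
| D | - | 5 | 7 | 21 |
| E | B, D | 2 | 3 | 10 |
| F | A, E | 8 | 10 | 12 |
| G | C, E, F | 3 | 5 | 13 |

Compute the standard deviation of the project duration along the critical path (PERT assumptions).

3.21 weeks

te_A = (8 + 4·13 + 24)/6 = 84/6 = 14; σ²_A = ((24−8)/6)² = 7.111
te_B = (1 + 4·5 + 9)/6 = 30/6 = 5; σ²_B = ((9−1)/6)² = 1.778
te_C = (2 + 4·5 + 8)/6 = 30/6 = 5; σ²_C = ((8−2)/6)² = 1.000
te_D = (5 + 4·7 + 21)/6 = 54/6 = 9; σ²_D = ((21−5)/6)² = 7.111
te_E = (2 + 4·3 + 10)/6 = 24/6 = 4; σ²_E = ((10−2)/6)² = 1.778
te_F = (8 + 4·10 + 12)/6 = 60/6 = 10; σ²_F = ((12−8)/6)² = 0.444
te_G = (3 + 4·5 + 13)/6 = 36/6 = 6; σ²_G = ((13−3)/6)² = 2.778

Forward pass:
ES_A = 0; EF_A = 14
ES_B = 0; EF_B = 5
ES_C = 0; EF_C = 5
ES_D = 0; EF_D = 9
ES_E = max(EF_B=5, EF_D=9) = 9; EF_E = 9+4 = 13
ES_F = max(EF_A=14, EF_E=13) = 14; EF_F = 14+10 = 24
ES_G = max(EF_C=5, EF_E=13, EF_F=24) = 24; EF_G = 24+6 = 30
Expected project duration μ = 30 weeks. Critical path: A → F → G.

Variance along critical path = 7.111 + 0.444 + 2.778 = 10.333
σ = √10.333 = 3.215 weeks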